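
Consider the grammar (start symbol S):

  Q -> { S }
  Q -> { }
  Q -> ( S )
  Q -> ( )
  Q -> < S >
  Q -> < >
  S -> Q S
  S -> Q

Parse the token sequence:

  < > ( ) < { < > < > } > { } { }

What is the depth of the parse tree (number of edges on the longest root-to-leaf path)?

[S [Q < >] [S [Q ( )] [S [Q < [S [Q { [S [Q < >] [S [Q < >]]] }]] >] [S [Q { }] [S [Q { }]]]]]]

9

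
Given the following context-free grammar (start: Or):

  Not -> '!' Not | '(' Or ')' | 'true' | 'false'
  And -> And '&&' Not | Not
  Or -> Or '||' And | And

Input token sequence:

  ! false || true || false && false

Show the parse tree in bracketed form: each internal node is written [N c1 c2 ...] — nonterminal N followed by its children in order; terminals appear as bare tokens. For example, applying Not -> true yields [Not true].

Or
Or || And
Or || And || And
And || And || And
Not || And || And
! Not || And || And
! false || And || And
! false || Not || And
! false || true || And
! false || true || And && Not
! false || true || Not && Not
! false || true || false && Not
! false || true || false && false

[Or [Or [Or [And [Not ! [Not false]]]] || [And [Not true]]] || [And [And [Not false]] && [Not false]]]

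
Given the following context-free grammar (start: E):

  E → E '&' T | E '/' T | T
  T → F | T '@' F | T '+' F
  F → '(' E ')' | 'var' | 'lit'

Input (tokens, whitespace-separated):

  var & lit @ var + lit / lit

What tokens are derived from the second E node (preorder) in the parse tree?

var & lit @ var + lit

[E [E [E [T [F var]]] & [T [T [T [F lit]] @ [F var]] + [F lit]]] / [T [F lit]]]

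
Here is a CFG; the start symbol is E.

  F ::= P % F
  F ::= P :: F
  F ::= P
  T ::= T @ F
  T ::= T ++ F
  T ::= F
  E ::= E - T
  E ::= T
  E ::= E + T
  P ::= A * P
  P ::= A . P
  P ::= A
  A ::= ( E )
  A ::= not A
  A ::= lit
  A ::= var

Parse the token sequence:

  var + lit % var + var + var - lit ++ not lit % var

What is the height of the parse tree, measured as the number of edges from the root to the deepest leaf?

[E [E [E [E [E [T [F [P [A var]]]]] + [T [F [P [A lit]] % [F [P [A var]]]]]] + [T [F [P [A var]]]]] + [T [F [P [A var]]]]] - [T [T [F [P [A lit]]]] ++ [F [P [A not [A lit]]] % [F [P [A var]]]]]]

9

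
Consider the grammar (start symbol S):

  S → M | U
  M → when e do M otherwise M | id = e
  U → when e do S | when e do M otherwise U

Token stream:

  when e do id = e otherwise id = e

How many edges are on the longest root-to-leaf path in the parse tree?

[S [M when e do [M id = e] otherwise [M id = e]]]

3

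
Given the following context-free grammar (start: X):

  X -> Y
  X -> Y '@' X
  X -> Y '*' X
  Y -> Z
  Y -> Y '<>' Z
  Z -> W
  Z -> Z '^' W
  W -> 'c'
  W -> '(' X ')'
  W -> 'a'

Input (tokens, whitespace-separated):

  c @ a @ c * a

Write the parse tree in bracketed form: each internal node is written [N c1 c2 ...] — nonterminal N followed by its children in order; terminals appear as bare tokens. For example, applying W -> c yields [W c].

[X [Y [Z [W c]]] @ [X [Y [Z [W a]]] @ [X [Y [Z [W c]]] * [X [Y [Z [W a]]]]]]]

X
Y @ X
Z @ X
W @ X
c @ X
c @ Y @ X
c @ Z @ X
c @ W @ X
c @ a @ X
c @ a @ Y * X
c @ a @ Z * X
c @ a @ W * X
c @ a @ c * X
c @ a @ c * Y
c @ a @ c * Z
c @ a @ c * W
c @ a @ c * a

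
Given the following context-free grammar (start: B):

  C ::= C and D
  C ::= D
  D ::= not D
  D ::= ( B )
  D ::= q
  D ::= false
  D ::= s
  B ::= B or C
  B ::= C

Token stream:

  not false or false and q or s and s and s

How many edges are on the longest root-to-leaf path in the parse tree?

6

[B [B [B [C [D not [D false]]]] or [C [C [D false]] and [D q]]] or [C [C [C [D s]] and [D s]] and [D s]]]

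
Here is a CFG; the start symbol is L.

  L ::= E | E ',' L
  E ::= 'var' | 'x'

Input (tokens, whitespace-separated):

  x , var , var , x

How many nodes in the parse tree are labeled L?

[L [E x] , [L [E var] , [L [E var] , [L [E x]]]]]

4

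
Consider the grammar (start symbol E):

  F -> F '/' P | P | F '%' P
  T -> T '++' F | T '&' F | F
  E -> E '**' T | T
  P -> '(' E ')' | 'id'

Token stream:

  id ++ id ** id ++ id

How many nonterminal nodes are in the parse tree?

[E [E [T [T [F [P id]]] ++ [F [P id]]]] ** [T [T [F [P id]]] ++ [F [P id]]]]

14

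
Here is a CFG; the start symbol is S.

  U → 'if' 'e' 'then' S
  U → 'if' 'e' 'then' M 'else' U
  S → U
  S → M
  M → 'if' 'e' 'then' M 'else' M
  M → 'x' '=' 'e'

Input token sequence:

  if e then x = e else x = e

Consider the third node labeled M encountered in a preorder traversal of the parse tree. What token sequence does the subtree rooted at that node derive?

[S [M if e then [M x = e] else [M x = e]]]

x = e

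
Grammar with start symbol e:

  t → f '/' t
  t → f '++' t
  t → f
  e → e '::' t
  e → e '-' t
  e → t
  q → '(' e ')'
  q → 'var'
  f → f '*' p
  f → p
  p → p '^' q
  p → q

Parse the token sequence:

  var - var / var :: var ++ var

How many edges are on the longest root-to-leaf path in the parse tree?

7

[e [e [e [t [f [p [q var]]]]] - [t [f [p [q var]]] / [t [f [p [q var]]]]]] :: [t [f [p [q var]]] ++ [t [f [p [q var]]]]]]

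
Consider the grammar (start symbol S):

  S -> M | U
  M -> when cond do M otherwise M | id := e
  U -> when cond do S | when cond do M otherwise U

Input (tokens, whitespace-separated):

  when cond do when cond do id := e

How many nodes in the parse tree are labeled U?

[S [U when cond do [S [U when cond do [S [M id := e]]]]]]

2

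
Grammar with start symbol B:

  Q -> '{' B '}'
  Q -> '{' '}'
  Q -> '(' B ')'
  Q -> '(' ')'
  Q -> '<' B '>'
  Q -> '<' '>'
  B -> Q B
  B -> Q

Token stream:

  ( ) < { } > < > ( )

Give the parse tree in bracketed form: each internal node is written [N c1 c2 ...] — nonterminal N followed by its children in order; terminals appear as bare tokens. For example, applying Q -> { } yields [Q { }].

B
Q B
( ) B
( ) Q B
( ) < B > B
( ) < Q > B
( ) < { } > B
( ) < { } > Q B
( ) < { } > < > B
( ) < { } > < > Q
( ) < { } > < > ( )

[B [Q ( )] [B [Q < [B [Q { }]] >] [B [Q < >] [B [Q ( )]]]]]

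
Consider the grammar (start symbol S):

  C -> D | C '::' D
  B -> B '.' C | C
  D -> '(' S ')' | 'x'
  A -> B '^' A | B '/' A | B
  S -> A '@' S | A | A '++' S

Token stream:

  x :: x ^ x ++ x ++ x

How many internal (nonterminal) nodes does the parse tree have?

21

[S [A [B [C [C [D x]] :: [D x]]] ^ [A [B [C [D x]]]]] ++ [S [A [B [C [D x]]]] ++ [S [A [B [C [D x]]]]]]]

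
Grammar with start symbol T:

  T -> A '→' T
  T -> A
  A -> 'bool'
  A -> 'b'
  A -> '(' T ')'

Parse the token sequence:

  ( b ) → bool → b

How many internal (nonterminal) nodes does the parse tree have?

8

[T [A ( [T [A b]] )] → [T [A bool] → [T [A b]]]]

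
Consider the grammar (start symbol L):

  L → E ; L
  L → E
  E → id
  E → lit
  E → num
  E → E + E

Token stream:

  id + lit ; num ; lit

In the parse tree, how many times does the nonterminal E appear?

[L [E [E id] + [E lit]] ; [L [E num] ; [L [E lit]]]]

5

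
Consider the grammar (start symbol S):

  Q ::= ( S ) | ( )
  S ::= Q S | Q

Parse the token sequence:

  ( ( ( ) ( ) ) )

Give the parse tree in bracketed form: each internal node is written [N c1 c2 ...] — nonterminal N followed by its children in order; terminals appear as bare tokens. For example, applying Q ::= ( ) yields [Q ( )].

S
Q
( S )
( Q )
( ( S ) )
( ( Q S ) )
( ( ( ) S ) )
( ( ( ) Q ) )
( ( ( ) ( ) ) )

[S [Q ( [S [Q ( [S [Q ( )] [S [Q ( )]]] )]] )]]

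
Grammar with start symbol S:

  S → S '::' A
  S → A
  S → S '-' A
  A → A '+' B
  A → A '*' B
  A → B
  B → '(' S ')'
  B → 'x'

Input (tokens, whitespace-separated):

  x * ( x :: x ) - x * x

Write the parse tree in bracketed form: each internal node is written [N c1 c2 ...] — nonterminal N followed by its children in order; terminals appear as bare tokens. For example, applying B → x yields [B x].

[S [S [A [A [B x]] * [B ( [S [S [A [B x]]] :: [A [B x]]] )]]] - [A [A [B x]] * [B x]]]

S
S - A
A - A
A * B - A
B * B - A
x * B - A
x * ( S ) - A
x * ( S :: A ) - A
x * ( A :: A ) - A
x * ( B :: A ) - A
x * ( x :: A ) - A
x * ( x :: B ) - A
x * ( x :: x ) - A
x * ( x :: x ) - A * B
x * ( x :: x ) - B * B
x * ( x :: x ) - x * B
x * ( x :: x ) - x * x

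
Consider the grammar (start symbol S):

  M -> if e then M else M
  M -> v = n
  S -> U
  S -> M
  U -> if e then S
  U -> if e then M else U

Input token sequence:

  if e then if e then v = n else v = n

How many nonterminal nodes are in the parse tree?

[S [U if e then [S [M if e then [M v = n] else [M v = n]]]]]

6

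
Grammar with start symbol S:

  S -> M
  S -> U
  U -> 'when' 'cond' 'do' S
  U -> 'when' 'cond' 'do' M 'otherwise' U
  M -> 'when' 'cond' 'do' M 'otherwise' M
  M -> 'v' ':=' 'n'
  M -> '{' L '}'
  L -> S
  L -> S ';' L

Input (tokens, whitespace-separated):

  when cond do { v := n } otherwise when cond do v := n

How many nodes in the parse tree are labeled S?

[S [U when cond do [M { [L [S [M v := n]]] }] otherwise [U when cond do [S [M v := n]]]]]

3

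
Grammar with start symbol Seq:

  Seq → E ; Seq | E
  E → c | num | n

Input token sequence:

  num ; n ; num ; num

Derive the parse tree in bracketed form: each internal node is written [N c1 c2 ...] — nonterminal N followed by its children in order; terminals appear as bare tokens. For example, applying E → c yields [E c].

[Seq [E num] ; [Seq [E n] ; [Seq [E num] ; [Seq [E num]]]]]

Seq
E ; Seq
num ; Seq
num ; E ; Seq
num ; n ; Seq
num ; n ; E ; Seq
num ; n ; num ; Seq
num ; n ; num ; E
num ; n ; num ; num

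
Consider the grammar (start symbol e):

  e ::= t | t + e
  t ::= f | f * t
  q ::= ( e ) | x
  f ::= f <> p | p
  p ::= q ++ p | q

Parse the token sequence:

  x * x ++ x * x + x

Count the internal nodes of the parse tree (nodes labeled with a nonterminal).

[e [t [f [p [q x]]] * [t [f [p [q x] ++ [p [q x]]]] * [t [f [p [q x]]]]]] + [e [t [f [p [q x]]]]]]

20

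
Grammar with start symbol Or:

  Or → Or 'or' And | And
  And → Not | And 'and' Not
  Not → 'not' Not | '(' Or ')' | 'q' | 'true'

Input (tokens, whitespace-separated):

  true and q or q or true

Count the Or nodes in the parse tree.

3

[Or [Or [Or [And [And [Not true]] and [Not q]]] or [And [Not q]]] or [And [Not true]]]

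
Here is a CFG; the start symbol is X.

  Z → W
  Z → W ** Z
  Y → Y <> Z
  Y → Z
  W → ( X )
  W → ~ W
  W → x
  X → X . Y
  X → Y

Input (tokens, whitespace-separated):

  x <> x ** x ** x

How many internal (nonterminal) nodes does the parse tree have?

[X [Y [Y [Z [W x]]] <> [Z [W x] ** [Z [W x] ** [Z [W x]]]]]]

11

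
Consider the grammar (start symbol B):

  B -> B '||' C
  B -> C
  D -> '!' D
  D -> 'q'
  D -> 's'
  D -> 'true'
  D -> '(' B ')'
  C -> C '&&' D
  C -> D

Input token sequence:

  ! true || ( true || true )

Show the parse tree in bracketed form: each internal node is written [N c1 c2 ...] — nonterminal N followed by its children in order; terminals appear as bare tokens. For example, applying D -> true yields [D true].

B
B || C
C || C
D || C
! D || C
! true || C
! true || D
! true || ( B )
! true || ( B || C )
! true || ( C || C )
! true || ( D || C )
! true || ( true || C )
! true || ( true || D )
! true || ( true || true )

[B [B [C [D ! [D true]]]] || [C [D ( [B [B [C [D true]]] || [C [D true]]] )]]]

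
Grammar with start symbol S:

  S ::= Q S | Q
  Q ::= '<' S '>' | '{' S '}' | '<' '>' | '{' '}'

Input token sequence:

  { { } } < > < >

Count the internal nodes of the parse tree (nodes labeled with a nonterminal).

[S [Q { [S [Q { }]] }] [S [Q < >] [S [Q < >]]]]

8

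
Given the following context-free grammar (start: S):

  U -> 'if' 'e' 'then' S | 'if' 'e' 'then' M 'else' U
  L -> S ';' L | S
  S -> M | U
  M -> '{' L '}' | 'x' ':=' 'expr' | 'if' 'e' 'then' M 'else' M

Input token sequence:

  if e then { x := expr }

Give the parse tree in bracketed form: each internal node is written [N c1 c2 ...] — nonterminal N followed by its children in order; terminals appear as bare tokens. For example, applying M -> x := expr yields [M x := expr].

S
U
if e then S
if e then M
if e then { L }
if e then { S }
if e then { M }
if e then { x := expr }

[S [U if e then [S [M { [L [S [M x := expr]]] }]]]]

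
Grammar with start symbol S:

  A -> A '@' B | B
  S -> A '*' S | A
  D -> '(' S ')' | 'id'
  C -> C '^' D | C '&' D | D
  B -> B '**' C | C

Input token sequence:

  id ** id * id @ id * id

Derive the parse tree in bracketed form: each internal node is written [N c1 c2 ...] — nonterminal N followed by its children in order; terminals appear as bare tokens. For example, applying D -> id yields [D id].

S
A * S
B * S
B ** C * S
C ** C * S
D ** C * S
id ** C * S
id ** D * S
id ** id * S
id ** id * A * S
id ** id * A @ B * S
id ** id * B @ B * S
id ** id * C @ B * S
id ** id * D @ B * S
id ** id * id @ B * S
id ** id * id @ C * S
id ** id * id @ D * S
id ** id * id @ id * S
id ** id * id @ id * A
id ** id * id @ id * B
id ** id * id @ id * C
id ** id * id @ id * D
id ** id * id @ id * id

[S [A [B [B [C [D id]]] ** [C [D id]]]] * [S [A [A [B [C [D id]]]] @ [B [C [D id]]]] * [S [A [B [C [D id]]]]]]]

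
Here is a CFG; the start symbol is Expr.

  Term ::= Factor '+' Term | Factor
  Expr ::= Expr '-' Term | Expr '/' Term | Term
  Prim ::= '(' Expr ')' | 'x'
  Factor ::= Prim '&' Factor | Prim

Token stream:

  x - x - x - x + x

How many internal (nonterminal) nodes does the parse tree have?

19

[Expr [Expr [Expr [Expr [Term [Factor [Prim x]]]] - [Term [Factor [Prim x]]]] - [Term [Factor [Prim x]]]] - [Term [Factor [Prim x]] + [Term [Factor [Prim x]]]]]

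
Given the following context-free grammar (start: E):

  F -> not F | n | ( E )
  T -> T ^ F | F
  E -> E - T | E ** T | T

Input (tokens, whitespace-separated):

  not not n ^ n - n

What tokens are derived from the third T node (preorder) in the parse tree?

[E [E [T [T [F not [F not [F n]]]] ^ [F n]]] - [T [F n]]]

n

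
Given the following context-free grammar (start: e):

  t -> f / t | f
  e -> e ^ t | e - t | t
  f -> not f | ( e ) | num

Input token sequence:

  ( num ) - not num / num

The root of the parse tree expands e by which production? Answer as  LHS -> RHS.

e -> e - t

[e [e [t [f ( [e [t [f num]]] )]]] - [t [f not [f num]] / [t [f num]]]]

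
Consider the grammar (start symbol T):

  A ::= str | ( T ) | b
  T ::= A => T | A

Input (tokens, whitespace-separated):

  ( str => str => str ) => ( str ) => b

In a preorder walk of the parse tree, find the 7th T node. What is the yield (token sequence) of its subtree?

[T [A ( [T [A str] => [T [A str] => [T [A str]]]] )] => [T [A ( [T [A str]] )] => [T [A b]]]]

b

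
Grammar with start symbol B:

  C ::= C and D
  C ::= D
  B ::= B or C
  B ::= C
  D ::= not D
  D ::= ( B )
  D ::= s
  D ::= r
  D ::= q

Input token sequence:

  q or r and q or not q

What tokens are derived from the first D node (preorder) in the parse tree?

[B [B [B [C [D q]]] or [C [C [D r]] and [D q]]] or [C [D not [D q]]]]

q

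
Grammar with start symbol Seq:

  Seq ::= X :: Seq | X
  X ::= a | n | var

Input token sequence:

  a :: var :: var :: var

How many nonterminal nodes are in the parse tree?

[Seq [X a] :: [Seq [X var] :: [Seq [X var] :: [Seq [X var]]]]]

8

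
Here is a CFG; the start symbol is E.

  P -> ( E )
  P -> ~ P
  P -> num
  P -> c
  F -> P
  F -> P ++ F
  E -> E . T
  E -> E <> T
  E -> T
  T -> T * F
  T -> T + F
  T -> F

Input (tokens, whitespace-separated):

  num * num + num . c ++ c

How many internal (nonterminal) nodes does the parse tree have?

[E [E [T [T [T [F [P num]]] * [F [P num]]] + [F [P num]]]] . [T [F [P c] ++ [F [P c]]]]]

16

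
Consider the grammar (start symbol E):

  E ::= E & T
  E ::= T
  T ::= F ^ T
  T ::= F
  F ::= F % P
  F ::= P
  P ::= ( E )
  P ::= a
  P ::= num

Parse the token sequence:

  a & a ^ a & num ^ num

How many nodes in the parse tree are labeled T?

5

[E [E [E [T [F [P a]]]] & [T [F [P a]] ^ [T [F [P a]]]]] & [T [F [P num]] ^ [T [F [P num]]]]]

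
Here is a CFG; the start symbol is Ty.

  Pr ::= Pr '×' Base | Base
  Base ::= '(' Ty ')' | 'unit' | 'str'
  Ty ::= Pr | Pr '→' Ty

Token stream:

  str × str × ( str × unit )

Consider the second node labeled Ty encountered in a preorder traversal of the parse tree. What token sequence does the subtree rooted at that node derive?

[Ty [Pr [Pr [Pr [Base str]] × [Base str]] × [Base ( [Ty [Pr [Pr [Base str]] × [Base unit]]] )]]]

str × unit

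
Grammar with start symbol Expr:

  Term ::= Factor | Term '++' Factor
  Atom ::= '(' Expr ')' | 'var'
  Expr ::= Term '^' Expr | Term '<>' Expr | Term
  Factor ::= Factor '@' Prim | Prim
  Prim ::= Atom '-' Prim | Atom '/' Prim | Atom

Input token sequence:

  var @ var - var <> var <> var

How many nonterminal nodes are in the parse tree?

[Expr [Term [Factor [Factor [Prim [Atom var]]] @ [Prim [Atom var] - [Prim [Atom var]]]]] <> [Expr [Term [Factor [Prim [Atom var]]]] <> [Expr [Term [Factor [Prim [Atom var]]]]]]]

20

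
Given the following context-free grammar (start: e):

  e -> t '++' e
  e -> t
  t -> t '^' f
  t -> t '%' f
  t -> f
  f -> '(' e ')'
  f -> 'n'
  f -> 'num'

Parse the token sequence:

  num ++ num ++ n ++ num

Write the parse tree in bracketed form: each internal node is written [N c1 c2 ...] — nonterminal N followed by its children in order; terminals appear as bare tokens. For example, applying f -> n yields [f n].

e
t ++ e
f ++ e
num ++ e
num ++ t ++ e
num ++ f ++ e
num ++ num ++ e
num ++ num ++ t ++ e
num ++ num ++ f ++ e
num ++ num ++ n ++ e
num ++ num ++ n ++ t
num ++ num ++ n ++ f
num ++ num ++ n ++ num

[e [t [f num]] ++ [e [t [f num]] ++ [e [t [f n]] ++ [e [t [f num]]]]]]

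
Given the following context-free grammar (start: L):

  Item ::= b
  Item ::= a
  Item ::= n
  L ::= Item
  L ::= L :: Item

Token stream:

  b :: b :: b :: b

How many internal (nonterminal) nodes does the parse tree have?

[L [L [L [L [Item b]] :: [Item b]] :: [Item b]] :: [Item b]]

8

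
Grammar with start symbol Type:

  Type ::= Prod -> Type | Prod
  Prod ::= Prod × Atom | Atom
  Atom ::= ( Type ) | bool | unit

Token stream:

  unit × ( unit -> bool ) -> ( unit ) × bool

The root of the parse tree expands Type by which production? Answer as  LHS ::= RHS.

Type ::= Prod -> Type

[Type [Prod [Prod [Atom unit]] × [Atom ( [Type [Prod [Atom unit]] -> [Type [Prod [Atom bool]]]] )]] -> [Type [Prod [Prod [Atom ( [Type [Prod [Atom unit]]] )]] × [Atom bool]]]]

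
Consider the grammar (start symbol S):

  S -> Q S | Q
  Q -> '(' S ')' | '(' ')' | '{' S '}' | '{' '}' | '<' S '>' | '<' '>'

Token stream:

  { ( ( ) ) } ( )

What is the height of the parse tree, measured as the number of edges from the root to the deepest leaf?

[S [Q { [S [Q ( [S [Q ( )]] )]] }] [S [Q ( )]]]

6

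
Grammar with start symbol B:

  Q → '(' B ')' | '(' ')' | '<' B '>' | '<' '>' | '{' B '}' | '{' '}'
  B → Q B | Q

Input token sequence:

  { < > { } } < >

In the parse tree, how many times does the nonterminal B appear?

4

[B [Q { [B [Q < >] [B [Q { }]]] }] [B [Q < >]]]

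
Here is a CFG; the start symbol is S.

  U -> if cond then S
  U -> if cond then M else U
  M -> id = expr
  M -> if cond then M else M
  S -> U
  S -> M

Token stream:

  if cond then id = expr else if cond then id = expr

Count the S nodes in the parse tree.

[S [U if cond then [M id = expr] else [U if cond then [S [M id = expr]]]]]

2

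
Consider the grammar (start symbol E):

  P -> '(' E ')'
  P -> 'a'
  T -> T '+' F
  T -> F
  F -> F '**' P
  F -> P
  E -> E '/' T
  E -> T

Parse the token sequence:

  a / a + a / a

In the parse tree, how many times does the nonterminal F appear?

4

[E [E [E [T [F [P a]]]] / [T [T [F [P a]]] + [F [P a]]]] / [T [F [P a]]]]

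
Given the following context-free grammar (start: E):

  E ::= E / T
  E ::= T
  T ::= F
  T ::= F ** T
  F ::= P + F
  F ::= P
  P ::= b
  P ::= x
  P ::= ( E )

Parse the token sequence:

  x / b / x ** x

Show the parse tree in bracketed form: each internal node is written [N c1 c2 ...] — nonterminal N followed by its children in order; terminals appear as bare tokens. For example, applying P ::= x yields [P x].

E
E / T
E / T / T
T / T / T
F / T / T
P / T / T
x / T / T
x / F / T
x / P / T
x / b / T
x / b / F ** T
x / b / P ** T
x / b / x ** T
x / b / x ** F
x / b / x ** P
x / b / x ** x

[E [E [E [T [F [P x]]]] / [T [F [P b]]]] / [T [F [P x]] ** [T [F [P x]]]]]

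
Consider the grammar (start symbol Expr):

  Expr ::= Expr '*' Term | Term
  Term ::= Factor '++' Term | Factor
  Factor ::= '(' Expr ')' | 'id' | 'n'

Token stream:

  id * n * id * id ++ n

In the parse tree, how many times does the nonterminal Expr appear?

4

[Expr [Expr [Expr [Expr [Term [Factor id]]] * [Term [Factor n]]] * [Term [Factor id]]] * [Term [Factor id] ++ [Term [Factor n]]]]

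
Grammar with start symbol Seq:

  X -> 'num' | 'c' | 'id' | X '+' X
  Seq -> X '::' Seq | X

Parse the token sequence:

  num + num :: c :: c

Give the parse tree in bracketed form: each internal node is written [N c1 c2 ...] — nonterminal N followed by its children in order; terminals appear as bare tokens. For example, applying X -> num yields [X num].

[Seq [X [X num] + [X num]] :: [Seq [X c] :: [Seq [X c]]]]

Seq
X :: Seq
X + X :: Seq
num + X :: Seq
num + num :: Seq
num + num :: X :: Seq
num + num :: c :: Seq
num + num :: c :: X
num + num :: c :: c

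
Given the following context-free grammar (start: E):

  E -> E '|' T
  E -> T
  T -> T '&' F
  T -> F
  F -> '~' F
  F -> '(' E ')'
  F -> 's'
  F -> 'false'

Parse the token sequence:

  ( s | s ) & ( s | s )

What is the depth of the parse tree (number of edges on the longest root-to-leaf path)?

8

[E [T [T [F ( [E [E [T [F s]]] | [T [F s]]] )]] & [F ( [E [E [T [F s]]] | [T [F s]]] )]]]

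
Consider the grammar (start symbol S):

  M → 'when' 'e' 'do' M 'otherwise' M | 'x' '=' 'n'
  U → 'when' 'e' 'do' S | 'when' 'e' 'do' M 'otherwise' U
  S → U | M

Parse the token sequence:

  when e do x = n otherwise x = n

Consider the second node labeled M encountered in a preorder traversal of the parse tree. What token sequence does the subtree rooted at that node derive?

[S [M when e do [M x = n] otherwise [M x = n]]]

x = n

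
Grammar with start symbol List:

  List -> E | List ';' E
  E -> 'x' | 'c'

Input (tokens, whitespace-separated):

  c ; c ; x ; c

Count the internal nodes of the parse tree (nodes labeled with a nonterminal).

8

[List [List [List [List [E c]] ; [E c]] ; [E x]] ; [E c]]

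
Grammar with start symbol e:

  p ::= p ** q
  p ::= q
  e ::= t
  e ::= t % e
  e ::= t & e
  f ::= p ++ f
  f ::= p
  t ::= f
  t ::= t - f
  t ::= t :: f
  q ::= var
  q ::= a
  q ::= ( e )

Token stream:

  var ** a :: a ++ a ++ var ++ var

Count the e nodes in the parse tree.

1

[e [t [t [f [p [p [q var]] ** [q a]]]] :: [f [p [q a]] ++ [f [p [q a]] ++ [f [p [q var]] ++ [f [p [q var]]]]]]]]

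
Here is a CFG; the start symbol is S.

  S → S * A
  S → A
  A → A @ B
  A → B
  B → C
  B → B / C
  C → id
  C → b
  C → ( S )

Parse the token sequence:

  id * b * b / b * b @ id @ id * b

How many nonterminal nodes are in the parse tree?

28

[S [S [S [S [S [A [B [C id]]]] * [A [B [C b]]]] * [A [B [B [C b]] / [C b]]]] * [A [A [A [B [C b]]] @ [B [C id]]] @ [B [C id]]]] * [A [B [C b]]]]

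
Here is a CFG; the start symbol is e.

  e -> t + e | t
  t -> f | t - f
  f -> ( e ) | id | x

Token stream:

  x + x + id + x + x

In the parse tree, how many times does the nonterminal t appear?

[e [t [f x]] + [e [t [f x]] + [e [t [f id]] + [e [t [f x]] + [e [t [f x]]]]]]]

5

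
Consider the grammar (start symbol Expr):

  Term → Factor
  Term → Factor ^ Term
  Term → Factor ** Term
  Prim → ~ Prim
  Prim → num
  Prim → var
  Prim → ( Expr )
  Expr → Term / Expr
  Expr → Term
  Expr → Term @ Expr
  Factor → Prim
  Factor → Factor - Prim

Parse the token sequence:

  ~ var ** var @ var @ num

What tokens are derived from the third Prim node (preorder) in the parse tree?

var

[Expr [Term [Factor [Prim ~ [Prim var]]] ** [Term [Factor [Prim var]]]] @ [Expr [Term [Factor [Prim var]]] @ [Expr [Term [Factor [Prim num]]]]]]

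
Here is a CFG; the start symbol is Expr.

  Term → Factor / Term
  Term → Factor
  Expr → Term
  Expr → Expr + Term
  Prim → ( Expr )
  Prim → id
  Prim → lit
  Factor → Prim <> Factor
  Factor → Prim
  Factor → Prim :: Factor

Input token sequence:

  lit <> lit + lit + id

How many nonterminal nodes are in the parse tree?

14

[Expr [Expr [Expr [Term [Factor [Prim lit] <> [Factor [Prim lit]]]]] + [Term [Factor [Prim lit]]]] + [Term [Factor [Prim id]]]]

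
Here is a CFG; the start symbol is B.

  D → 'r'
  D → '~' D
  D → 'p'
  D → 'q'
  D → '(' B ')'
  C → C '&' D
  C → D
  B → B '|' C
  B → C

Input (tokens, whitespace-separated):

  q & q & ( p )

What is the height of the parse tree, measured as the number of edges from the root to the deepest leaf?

6

[B [C [C [C [D q]] & [D q]] & [D ( [B [C [D p]]] )]]]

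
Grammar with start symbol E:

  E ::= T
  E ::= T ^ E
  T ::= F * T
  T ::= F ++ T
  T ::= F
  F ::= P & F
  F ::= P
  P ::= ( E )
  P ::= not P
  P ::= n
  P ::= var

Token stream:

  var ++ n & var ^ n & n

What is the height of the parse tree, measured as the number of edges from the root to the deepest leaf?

6

[E [T [F [P var]] ++ [T [F [P n] & [F [P var]]]]] ^ [E [T [F [P n] & [F [P n]]]]]]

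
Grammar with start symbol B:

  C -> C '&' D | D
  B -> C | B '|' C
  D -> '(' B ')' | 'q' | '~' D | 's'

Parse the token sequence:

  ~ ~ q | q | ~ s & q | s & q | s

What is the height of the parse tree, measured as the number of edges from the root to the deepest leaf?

[B [B [B [B [B [C [D ~ [D ~ [D q]]]]] | [C [D q]]] | [C [C [D ~ [D s]]] & [D q]]] | [C [C [D s]] & [D q]]] | [C [D s]]]

9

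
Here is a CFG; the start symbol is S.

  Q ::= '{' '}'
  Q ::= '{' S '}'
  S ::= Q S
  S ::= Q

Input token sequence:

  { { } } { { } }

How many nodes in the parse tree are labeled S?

[S [Q { [S [Q { }]] }] [S [Q { [S [Q { }]] }]]]

4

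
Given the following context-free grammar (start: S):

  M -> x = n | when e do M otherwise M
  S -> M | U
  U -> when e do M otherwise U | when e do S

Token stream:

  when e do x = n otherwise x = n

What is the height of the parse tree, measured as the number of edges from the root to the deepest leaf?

[S [M when e do [M x = n] otherwise [M x = n]]]

3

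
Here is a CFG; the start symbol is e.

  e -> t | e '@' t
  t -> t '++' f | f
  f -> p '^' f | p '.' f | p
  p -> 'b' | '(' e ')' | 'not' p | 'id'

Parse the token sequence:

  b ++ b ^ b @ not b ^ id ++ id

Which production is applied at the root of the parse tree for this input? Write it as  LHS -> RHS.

[e [e [t [t [f [p b]]] ++ [f [p b] ^ [f [p b]]]]] @ [t [t [f [p not [p b]] ^ [f [p id]]]] ++ [f [p id]]]]

e -> e '@' t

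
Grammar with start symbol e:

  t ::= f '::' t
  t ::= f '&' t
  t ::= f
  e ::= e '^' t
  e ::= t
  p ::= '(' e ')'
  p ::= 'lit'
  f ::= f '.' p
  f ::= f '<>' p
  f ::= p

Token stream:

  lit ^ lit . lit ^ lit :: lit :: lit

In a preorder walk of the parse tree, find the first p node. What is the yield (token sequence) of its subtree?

lit

[e [e [e [t [f [p lit]]]] ^ [t [f [f [p lit]] . [p lit]]]] ^ [t [f [p lit]] :: [t [f [p lit]] :: [t [f [p lit]]]]]]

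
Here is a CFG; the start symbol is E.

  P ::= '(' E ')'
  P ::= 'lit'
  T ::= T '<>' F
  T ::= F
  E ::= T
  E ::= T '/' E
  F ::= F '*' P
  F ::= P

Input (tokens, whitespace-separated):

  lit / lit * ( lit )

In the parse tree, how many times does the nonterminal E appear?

3

[E [T [F [P lit]]] / [E [T [F [F [P lit]] * [P ( [E [T [F [P lit]]]] )]]]]]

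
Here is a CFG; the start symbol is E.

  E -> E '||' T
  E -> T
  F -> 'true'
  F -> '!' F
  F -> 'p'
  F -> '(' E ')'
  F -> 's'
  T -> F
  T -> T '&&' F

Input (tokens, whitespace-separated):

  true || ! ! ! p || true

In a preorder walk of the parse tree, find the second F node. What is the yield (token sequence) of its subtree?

! ! ! p

[E [E [E [T [F true]]] || [T [F ! [F ! [F ! [F p]]]]]] || [T [F true]]]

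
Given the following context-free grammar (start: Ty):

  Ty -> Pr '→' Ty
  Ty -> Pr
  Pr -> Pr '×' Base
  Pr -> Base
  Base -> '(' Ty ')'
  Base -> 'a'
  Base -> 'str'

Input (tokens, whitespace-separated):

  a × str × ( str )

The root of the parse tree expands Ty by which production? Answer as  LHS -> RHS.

[Ty [Pr [Pr [Pr [Base a]] × [Base str]] × [Base ( [Ty [Pr [Base str]]] )]]]

Ty -> Pr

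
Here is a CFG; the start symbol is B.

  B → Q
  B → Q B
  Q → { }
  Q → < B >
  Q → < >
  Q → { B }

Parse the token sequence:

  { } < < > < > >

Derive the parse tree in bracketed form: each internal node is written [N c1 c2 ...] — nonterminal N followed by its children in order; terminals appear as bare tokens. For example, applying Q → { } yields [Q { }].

B
Q B
{ } B
{ } Q
{ } < B >
{ } < Q B >
{ } < < > B >
{ } < < > Q >
{ } < < > < > >

[B [Q { }] [B [Q < [B [Q < >] [B [Q < >]]] >]]]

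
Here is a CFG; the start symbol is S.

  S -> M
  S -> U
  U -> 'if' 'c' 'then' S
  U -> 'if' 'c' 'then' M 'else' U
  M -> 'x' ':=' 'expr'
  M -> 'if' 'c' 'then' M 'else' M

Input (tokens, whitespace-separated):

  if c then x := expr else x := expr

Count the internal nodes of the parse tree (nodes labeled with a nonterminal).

4

[S [M if c then [M x := expr] else [M x := expr]]]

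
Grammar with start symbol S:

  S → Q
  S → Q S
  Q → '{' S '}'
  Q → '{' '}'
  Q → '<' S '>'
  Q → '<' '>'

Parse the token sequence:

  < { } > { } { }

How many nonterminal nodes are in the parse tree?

[S [Q < [S [Q { }]] >] [S [Q { }] [S [Q { }]]]]

8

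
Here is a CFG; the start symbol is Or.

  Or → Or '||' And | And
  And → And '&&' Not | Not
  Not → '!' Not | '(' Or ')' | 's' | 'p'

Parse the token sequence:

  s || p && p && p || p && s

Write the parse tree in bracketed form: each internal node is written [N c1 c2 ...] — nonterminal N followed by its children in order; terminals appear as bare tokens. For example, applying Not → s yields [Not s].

[Or [Or [Or [And [Not s]]] || [And [And [And [Not p]] && [Not p]] && [Not p]]] || [And [And [Not p]] && [Not s]]]

Or
Or || And
Or || And || And
And || And || And
Not || And || And
s || And || And
s || And && Not || And
s || And && Not && Not || And
s || Not && Not && Not || And
s || p && Not && Not || And
s || p && p && Not || And
s || p && p && p || And
s || p && p && p || And && Not
s || p && p && p || Not && Not
s || p && p && p || p && Not
s || p && p && p || p && s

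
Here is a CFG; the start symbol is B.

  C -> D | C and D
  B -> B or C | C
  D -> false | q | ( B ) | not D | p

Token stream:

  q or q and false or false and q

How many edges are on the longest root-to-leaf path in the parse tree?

5

[B [B [B [C [D q]]] or [C [C [D q]] and [D false]]] or [C [C [D false]] and [D q]]]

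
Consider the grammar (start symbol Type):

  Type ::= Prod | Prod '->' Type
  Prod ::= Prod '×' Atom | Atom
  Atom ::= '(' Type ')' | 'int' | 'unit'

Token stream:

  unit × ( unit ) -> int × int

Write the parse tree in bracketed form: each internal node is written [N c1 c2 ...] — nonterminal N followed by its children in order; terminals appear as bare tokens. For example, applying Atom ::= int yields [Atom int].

[Type [Prod [Prod [Atom unit]] × [Atom ( [Type [Prod [Atom unit]]] )]] -> [Type [Prod [Prod [Atom int]] × [Atom int]]]]

Type
Prod -> Type
Prod × Atom -> Type
Atom × Atom -> Type
unit × Atom -> Type
unit × ( Type ) -> Type
unit × ( Prod ) -> Type
unit × ( Atom ) -> Type
unit × ( unit ) -> Type
unit × ( unit ) -> Prod
unit × ( unit ) -> Prod × Atom
unit × ( unit ) -> Atom × Atom
unit × ( unit ) -> int × Atom
unit × ( unit ) -> int × int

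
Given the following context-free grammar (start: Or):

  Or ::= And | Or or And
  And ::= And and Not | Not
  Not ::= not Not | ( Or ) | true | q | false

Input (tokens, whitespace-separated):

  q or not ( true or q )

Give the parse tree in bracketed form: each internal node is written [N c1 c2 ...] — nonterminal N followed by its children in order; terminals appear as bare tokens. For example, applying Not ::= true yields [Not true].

[Or [Or [And [Not q]]] or [And [Not not [Not ( [Or [Or [And [Not true]]] or [And [Not q]]] )]]]]

Or
Or or And
And or And
Not or And
q or And
q or Not
q or not Not
q or not ( Or )
q or not ( Or or And )
q or not ( And or And )
q or not ( Not or And )
q or not ( true or And )
q or not ( true or Not )
q or not ( true or q )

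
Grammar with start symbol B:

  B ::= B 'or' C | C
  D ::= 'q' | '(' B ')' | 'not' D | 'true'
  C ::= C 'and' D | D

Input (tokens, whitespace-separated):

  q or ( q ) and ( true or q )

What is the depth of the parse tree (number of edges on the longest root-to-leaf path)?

7

[B [B [C [D q]]] or [C [C [D ( [B [C [D q]]] )]] and [D ( [B [B [C [D true]]] or [C [D q]]] )]]]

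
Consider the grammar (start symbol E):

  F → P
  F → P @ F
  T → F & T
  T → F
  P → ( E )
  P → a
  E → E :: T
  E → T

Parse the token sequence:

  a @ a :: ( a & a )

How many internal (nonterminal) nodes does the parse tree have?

17

[E [E [T [F [P a] @ [F [P a]]]]] :: [T [F [P ( [E [T [F [P a]] & [T [F [P a]]]]] )]]]]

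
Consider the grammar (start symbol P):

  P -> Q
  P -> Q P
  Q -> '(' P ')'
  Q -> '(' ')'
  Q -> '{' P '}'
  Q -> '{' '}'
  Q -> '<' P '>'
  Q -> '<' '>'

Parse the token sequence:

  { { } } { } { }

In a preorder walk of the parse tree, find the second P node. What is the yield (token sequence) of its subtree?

[P [Q { [P [Q { }]] }] [P [Q { }] [P [Q { }]]]]

{ }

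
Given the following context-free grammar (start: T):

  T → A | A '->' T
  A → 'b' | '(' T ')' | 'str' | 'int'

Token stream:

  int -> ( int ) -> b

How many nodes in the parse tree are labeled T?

[T [A int] -> [T [A ( [T [A int]] )] -> [T [A b]]]]

4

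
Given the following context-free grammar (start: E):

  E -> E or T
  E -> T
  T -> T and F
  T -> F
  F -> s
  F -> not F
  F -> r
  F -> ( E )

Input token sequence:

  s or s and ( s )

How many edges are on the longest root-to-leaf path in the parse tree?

6

[E [E [T [F s]]] or [T [T [F s]] and [F ( [E [T [F s]]] )]]]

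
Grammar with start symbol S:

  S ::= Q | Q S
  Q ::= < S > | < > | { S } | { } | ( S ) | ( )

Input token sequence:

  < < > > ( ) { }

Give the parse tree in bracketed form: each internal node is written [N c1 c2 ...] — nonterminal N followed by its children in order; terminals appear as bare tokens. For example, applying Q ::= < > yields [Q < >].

S
Q S
< S > S
< Q > S
< < > > S
< < > > Q S
< < > > ( ) S
< < > > ( ) Q
< < > > ( ) { }

[S [Q < [S [Q < >]] >] [S [Q ( )] [S [Q { }]]]]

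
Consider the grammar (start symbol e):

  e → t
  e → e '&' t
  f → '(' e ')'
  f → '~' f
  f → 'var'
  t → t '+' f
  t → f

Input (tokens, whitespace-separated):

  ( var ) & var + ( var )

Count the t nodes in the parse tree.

[e [e [t [f ( [e [t [f var]]] )]]] & [t [t [f var]] + [f ( [e [t [f var]]] )]]]

5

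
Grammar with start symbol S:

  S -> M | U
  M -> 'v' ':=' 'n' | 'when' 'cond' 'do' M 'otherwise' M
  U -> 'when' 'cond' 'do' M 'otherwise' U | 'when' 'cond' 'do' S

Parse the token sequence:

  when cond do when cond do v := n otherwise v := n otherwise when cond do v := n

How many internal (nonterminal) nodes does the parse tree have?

8

[S [U when cond do [M when cond do [M v := n] otherwise [M v := n]] otherwise [U when cond do [S [M v := n]]]]]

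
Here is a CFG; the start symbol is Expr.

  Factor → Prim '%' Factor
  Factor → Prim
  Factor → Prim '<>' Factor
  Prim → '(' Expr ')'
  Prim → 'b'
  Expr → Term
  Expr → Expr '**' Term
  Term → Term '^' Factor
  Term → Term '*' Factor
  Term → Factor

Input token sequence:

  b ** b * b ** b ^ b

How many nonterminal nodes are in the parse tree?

18

[Expr [Expr [Expr [Term [Factor [Prim b]]]] ** [Term [Term [Factor [Prim b]]] * [Factor [Prim b]]]] ** [Term [Term [Factor [Prim b]]] ^ [Factor [Prim b]]]]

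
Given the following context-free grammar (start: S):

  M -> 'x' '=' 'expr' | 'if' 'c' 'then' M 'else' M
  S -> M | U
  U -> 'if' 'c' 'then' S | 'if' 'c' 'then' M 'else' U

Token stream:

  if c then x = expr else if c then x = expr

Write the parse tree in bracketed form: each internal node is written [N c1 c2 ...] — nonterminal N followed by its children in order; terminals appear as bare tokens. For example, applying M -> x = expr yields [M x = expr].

S
U
if c then M else U
if c then x = expr else U
if c then x = expr else if c then S
if c then x = expr else if c then M
if c then x = expr else if c then x = expr

[S [U if c then [M x = expr] else [U if c then [S [M x = expr]]]]]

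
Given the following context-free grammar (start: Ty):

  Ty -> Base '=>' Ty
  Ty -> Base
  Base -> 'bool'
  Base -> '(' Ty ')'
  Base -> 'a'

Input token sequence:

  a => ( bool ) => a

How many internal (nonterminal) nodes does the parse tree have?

[Ty [Base a] => [Ty [Base ( [Ty [Base bool]] )] => [Ty [Base a]]]]

8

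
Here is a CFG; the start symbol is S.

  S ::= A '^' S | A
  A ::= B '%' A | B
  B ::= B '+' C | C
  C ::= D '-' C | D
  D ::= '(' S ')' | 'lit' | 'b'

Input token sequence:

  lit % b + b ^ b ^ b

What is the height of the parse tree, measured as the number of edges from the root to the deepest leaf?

[S [A [B [C [D lit]]] % [A [B [B [C [D b]]] + [C [D b]]]]] ^ [S [A [B [C [D b]]]] ^ [S [A [B [C [D b]]]]]]]

7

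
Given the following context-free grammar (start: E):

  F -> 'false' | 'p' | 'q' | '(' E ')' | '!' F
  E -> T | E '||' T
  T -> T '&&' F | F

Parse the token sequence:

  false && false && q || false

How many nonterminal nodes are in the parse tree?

10

[E [E [T [T [T [F false]] && [F false]] && [F q]]] || [T [F false]]]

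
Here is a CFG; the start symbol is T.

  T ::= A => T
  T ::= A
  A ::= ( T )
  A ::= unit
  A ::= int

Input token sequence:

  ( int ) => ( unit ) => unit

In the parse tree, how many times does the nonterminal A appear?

5

[T [A ( [T [A int]] )] => [T [A ( [T [A unit]] )] => [T [A unit]]]]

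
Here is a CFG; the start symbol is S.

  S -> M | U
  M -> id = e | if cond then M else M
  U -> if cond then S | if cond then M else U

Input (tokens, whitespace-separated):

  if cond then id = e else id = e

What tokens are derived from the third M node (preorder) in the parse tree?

id = e

[S [M if cond then [M id = e] else [M id = e]]]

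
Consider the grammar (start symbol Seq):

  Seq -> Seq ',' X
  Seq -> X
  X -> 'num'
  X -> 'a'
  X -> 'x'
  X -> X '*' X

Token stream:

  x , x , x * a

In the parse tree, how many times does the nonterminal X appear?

5

[Seq [Seq [Seq [X x]] , [X x]] , [X [X x] * [X a]]]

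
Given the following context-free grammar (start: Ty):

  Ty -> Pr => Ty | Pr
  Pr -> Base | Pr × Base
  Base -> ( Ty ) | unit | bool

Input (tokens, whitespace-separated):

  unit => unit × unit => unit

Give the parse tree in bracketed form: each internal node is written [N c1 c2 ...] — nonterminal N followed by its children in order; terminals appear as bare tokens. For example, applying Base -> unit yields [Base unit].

[Ty [Pr [Base unit]] => [Ty [Pr [Pr [Base unit]] × [Base unit]] => [Ty [Pr [Base unit]]]]]

Ty
Pr => Ty
Base => Ty
unit => Ty
unit => Pr => Ty
unit => Pr × Base => Ty
unit => Base × Base => Ty
unit => unit × Base => Ty
unit => unit × unit => Ty
unit => unit × unit => Pr
unit => unit × unit => Base
unit => unit × unit => unit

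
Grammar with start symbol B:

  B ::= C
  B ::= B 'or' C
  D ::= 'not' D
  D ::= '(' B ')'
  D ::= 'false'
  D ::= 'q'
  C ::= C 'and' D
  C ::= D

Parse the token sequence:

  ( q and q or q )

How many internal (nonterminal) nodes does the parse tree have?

[B [C [D ( [B [B [C [C [D q]] and [D q]]] or [C [D q]]] )]]]

11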